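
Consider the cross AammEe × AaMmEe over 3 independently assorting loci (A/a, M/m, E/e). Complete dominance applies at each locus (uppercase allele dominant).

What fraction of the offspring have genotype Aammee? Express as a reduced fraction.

P(Aammee) = 1/16

AammEe gametes: AmE×2, Ame×2, amE×2, ame×2
AaMmEe gametes: AME×1, AMe×1, AmE×1, Ame×1, aME×1, aMe×1, amE×1, ame×1
AammEe×AaMmEe grid (8·8=64): AAMmEE=2 AAMmEe=4 AAMmee=2 AAmmEE=2 AAmmEe=4 AAmmee=2 AaMmEE=4 AaMmEe=8 AaMmee=4 AammEE=4 AammEe=8 Aammee=4 aaMmEE=2 aaMmEe=4 aaMmee=2 aammEE=2 aammEe=4 aammee=2
Aammee hits 4/64; gcd=4; 4÷4/64÷4 = 1/16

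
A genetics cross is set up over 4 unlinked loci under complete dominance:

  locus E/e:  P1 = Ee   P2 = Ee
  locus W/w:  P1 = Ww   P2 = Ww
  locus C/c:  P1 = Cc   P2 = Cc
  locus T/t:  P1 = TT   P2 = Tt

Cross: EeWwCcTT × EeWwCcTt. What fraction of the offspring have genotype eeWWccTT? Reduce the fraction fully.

EeWwCcTT gametes: EWCT×2, EWcT×2, EwCT×2, EwcT×2, eWCT×2, eWcT×2, ewCT×2, ewcT×2
EeWwCcTt gametes: EWCT×1, EWCt×1, EWcT×1, EWct×1, EwCT×1, EwCt×1, EwcT×1, Ewct×1, eWCT×1, eWCt×1, eWcT×1, eWct×1, ewCT×1, ewCt×1, ewcT×1, ewct×1
EeWwCcTT×EeWwCcTt grid (16·16=256): EEWWCCTT=2 EEWWCCTt=2 EEWWCcTT=4 EEWWCcTt=4 EEWWccTT=2 EEWWccTt=2 EEWwCCTT=4 EEWwCCTt=4 EEWwCcTT=8 EEWwCcTt=8 EEWwccTT=4 EEWwccTt=4 EEwwCCTT=2 EEwwCCTt=2 EEwwCcTT=4 EEwwCcTt=4 EEwwccTT=2 EEwwccTt=2 EeWWCCTT=4 EeWWCCTt=4 EeWWCcTT=8 EeWWCcTt=8 EeWWccTT=4 EeWWccTt=4 EeWwCCTT=8 EeWwCCTt=8 EeWwCcTT=16 EeWwCcTt=16 EeWwccTT=8 EeWwccTt=8 EewwCCTT=4 EewwCCTt=4 EewwCcTT=8 EewwCcTt=8 EewwccTT=4 EewwccTt=4 eeWWCCTT=2 eeWWCCTt=2 eeWWCcTT=4 eeWWCcTt=4 eeWWccTT=2 eeWWccTt=2 eeWwCCTT=4 eeWwCCTt=4 eeWwCcTT=8 eeWwCcTt=8 eeWwccTT=4 eeWwccTt=4 eewwCCTT=2 eewwCCTt=2 eewwCcTT=4 eewwCcTt=4 eewwccTT=2 eewwccTt=2
eeWWccTT hits 2/256; gcd=2; 2÷2/256÷2 = 1/128

P(eeWWccTT) = 1/128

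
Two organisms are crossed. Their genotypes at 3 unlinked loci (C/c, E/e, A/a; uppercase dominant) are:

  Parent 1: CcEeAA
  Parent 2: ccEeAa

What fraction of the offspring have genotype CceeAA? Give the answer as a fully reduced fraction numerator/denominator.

P(CceeAA) = 1/16

CcEeAA gametes: CEA×2, CeA×2, cEA×2, ceA×2
ccEeAa gametes: cEA×2, cEa×2, ceA×2, cea×2
CcEeAA×ccEeAa grid (8·8=64): CcEEAA=4 CcEEAa=4 CcEeAA=8 CcEeAa=8 CceeAA=4 CceeAa=4 ccEEAA=4 ccEEAa=4 ccEeAA=8 ccEeAa=8 cceeAA=4 cceeAa=4
CceeAA hits 4/64; gcd=4; 4÷4/64÷4 = 1/16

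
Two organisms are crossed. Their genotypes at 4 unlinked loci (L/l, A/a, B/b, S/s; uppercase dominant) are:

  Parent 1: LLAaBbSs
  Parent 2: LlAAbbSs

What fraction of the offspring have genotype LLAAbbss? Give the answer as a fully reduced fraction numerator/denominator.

P(LLAAbbss) = 1/32

LLAaBbSs gametes: LABS×2, LABs×2, LAbS×2, LAbs×2, LaBS×2, LaBs×2, LabS×2, Labs×2
LlAAbbSs gametes: LAbS×4, LAbs×4, lAbS×4, lAbs×4
LLAaBbSs×LlAAbbSs grid (16·16=256): LLAABbSS=8 LLAABbSs=16 LLAABbss=8 LLAAbbSS=8 LLAAbbSs=16 LLAAbbss=8 LLAaBbSS=8 LLAaBbSs=16 LLAaBbss=8 LLAabbSS=8 LLAabbSs=16 LLAabbss=8 LlAABbSS=8 LlAABbSs=16 LlAABbss=8 LlAAbbSS=8 LlAAbbSs=16 LlAAbbss=8 LlAaBbSS=8 LlAaBbSs=16 LlAaBbss=8 LlAabbSS=8 LlAabbSs=16 LlAabbss=8
LLAAbbss hits 8/256; gcd=8; 8÷8/256÷8 = 1/32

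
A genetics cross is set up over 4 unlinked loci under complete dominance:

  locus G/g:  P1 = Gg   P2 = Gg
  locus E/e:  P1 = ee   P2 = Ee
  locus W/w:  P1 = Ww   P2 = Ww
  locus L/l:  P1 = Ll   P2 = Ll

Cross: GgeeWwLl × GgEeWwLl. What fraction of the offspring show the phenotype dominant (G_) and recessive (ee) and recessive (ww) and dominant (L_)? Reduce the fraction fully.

P(G_ ee ww L_) = 9/128

GgeeWwLl gametes: GeWL×2, GeWl×2, GewL×2, Gewl×2, geWL×2, geWl×2, gewL×2, gewl×2
GgEeWwLl gametes: GEWL×1, GEWl×1, GEwL×1, GEwl×1, GeWL×1, GeWl×1, GewL×1, Gewl×1, gEWL×1, gEWl×1, gEwL×1, gEwl×1, geWL×1, geWl×1, gewL×1, gewl×1
GgeeWwLl×GgEeWwLl grid (16·16=256): GGEeWWLL=2 GGEeWWLl=4 GGEeWWll=2 GGEeWwLL=4 GGEeWwLl=8 GGEeWwll=4 GGEewwLL=2 GGEewwLl=4 GGEewwll=2 GGeeWWLL=2 GGeeWWLl=4 GGeeWWll=2 GGeeWwLL=4 GGeeWwLl=8 GGeeWwll=4 GGeewwLL=2 GGeewwLl=4 GGeewwll=2 GgEeWWLL=4 GgEeWWLl=8 GgEeWWll=4 GgEeWwLL=8 GgEeWwLl=16 GgEeWwll=8 GgEewwLL=4 GgEewwLl=8 GgEewwll=4 GgeeWWLL=4 GgeeWWLl=8 GgeeWWll=4 GgeeWwLL=8 GgeeWwLl=16 GgeeWwll=8 GgeewwLL=4 GgeewwLl=8 Ggeewwll=4 ggEeWWLL=2 ggEeWWLl=4 ggEeWWll=2 ggEeWwLL=4 ggEeWwLl=8 ggEeWwll=4 ggEewwLL=2 ggEewwLl=4 ggEewwll=2 ggeeWWLL=2 ggeeWWLl=4 ggeeWWll=2 ggeeWwLL=4 ggeeWwLl=8 ggeeWwll=4 ggeewwLL=2 ggeewwLl=4 ggeewwll=2
G_ ee ww L_ hits 18/256; gcd=2; 18÷2/256÷2 = 9/128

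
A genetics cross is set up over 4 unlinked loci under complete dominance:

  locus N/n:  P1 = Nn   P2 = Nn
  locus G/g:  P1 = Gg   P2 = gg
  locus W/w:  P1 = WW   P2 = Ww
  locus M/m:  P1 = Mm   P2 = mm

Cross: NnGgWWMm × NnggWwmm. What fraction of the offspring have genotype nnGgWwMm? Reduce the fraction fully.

P(nnGgWwMm) = 1/32

NnGgWWMm gametes: NGWM×2, NGWm×2, NgWM×2, NgWm×2, nGWM×2, nGWm×2, ngWM×2, ngWm×2
NnggWwmm gametes: NgWm×4, Ngwm×4, ngWm×4, ngwm×4
NnGgWWMm×NnggWwmm grid (16·16=256): NNGgWWMm=8 NNGgWWmm=8 NNGgWwMm=8 NNGgWwmm=8 NNggWWMm=8 NNggWWmm=8 NNggWwMm=8 NNggWwmm=8 NnGgWWMm=16 NnGgWWmm=16 NnGgWwMm=16 NnGgWwmm=16 NnggWWMm=16 NnggWWmm=16 NnggWwMm=16 NnggWwmm=16 nnGgWWMm=8 nnGgWWmm=8 nnGgWwMm=8 nnGgWwmm=8 nnggWWMm=8 nnggWWmm=8 nnggWwMm=8 nnggWwmm=8
nnGgWwMm hits 8/256; gcd=8; 8÷8/256÷8 = 1/32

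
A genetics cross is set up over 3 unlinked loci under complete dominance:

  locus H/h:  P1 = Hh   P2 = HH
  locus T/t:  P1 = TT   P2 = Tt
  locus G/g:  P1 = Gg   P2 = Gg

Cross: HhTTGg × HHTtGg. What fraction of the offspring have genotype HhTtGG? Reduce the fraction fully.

P(HhTtGG) = 1/16

HhTTGg gametes: HTG×2, HTg×2, hTG×2, hTg×2
HHTtGg gametes: HTG×2, HTg×2, HtG×2, Htg×2
HhTTGg×HHTtGg grid (8·8=64): HHTTGG=4 HHTTGg=8 HHTTgg=4 HHTtGG=4 HHTtGg=8 HHTtgg=4 HhTTGG=4 HhTTGg=8 HhTTgg=4 HhTtGG=4 HhTtGg=8 HhTtgg=4
HhTtGG hits 4/64; gcd=4; 4÷4/64÷4 = 1/16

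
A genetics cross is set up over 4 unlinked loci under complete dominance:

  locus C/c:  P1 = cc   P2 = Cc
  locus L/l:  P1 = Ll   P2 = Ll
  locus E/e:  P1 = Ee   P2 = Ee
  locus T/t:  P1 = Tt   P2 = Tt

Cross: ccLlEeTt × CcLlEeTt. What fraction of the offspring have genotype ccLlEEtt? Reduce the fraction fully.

ccLlEeTt gametes: cLET×2, cLEt×2, cLeT×2, cLet×2, clET×2, clEt×2, cleT×2, clet×2
CcLlEeTt gametes: CLET×1, CLEt×1, CLeT×1, CLet×1, ClET×1, ClEt×1, CleT×1, Clet×1, cLET×1, cLEt×1, cLeT×1, cLet×1, clET×1, clEt×1, cleT×1, clet×1
ccLlEeTt×CcLlEeTt grid (16·16=256): CcLLEETT=2 CcLLEETt=4 CcLLEEtt=2 CcLLEeTT=4 CcLLEeTt=8 CcLLEett=4 CcLLeeTT=2 CcLLeeTt=4 CcLLeett=2 CcLlEETT=4 CcLlEETt=8 CcLlEEtt=4 CcLlEeTT=8 CcLlEeTt=16 CcLlEett=8 CcLleeTT=4 CcLleeTt=8 CcLleett=4 CcllEETT=2 CcllEETt=4 CcllEEtt=2 CcllEeTT=4 CcllEeTt=8 CcllEett=4 CclleeTT=2 CclleeTt=4 Cclleett=2 ccLLEETT=2 ccLLEETt=4 ccLLEEtt=2 ccLLEeTT=4 ccLLEeTt=8 ccLLEett=4 ccLLeeTT=2 ccLLeeTt=4 ccLLeett=2 ccLlEETT=4 ccLlEETt=8 ccLlEEtt=4 ccLlEeTT=8 ccLlEeTt=16 ccLlEett=8 ccLleeTT=4 ccLleeTt=8 ccLleett=4 ccllEETT=2 ccllEETt=4 ccllEEtt=2 ccllEeTT=4 ccllEeTt=8 ccllEett=4 cclleeTT=2 cclleeTt=4 cclleett=2
ccLlEEtt hits 4/256; gcd=4; 4÷4/256÷4 = 1/64

P(ccLlEEtt) = 1/64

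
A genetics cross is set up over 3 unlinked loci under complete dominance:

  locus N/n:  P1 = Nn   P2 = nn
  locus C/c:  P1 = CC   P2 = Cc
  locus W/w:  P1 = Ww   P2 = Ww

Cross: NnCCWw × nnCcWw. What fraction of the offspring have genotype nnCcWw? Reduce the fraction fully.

P(nnCcWw) = 1/8

NnCCWw gametes: NCW×2, NCw×2, nCW×2, nCw×2
nnCcWw gametes: nCW×2, nCw×2, ncW×2, ncw×2
NnCCWw×nnCcWw grid (8·8=64): NnCCWW=4 NnCCWw=8 NnCCww=4 NnCcWW=4 NnCcWw=8 NnCcww=4 nnCCWW=4 nnCCWw=8 nnCCww=4 nnCcWW=4 nnCcWw=8 nnCcww=4
nnCcWw hits 8/64; gcd=8; 8÷8/64÷8 = 1/8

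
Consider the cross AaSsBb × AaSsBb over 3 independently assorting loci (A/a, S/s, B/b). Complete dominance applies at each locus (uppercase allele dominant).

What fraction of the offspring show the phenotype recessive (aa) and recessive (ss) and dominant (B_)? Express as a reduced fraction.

AaSsBb gametes: ASB×1, ASb×1, AsB×1, Asb×1, aSB×1, aSb×1, asB×1, asb×1
AaSsBb gametes: ASB×1, ASb×1, AsB×1, Asb×1, aSB×1, aSb×1, asB×1, asb×1
AaSsBb×AaSsBb grid (8·8=64): AASSBB=1 AASSBb=2 AASSbb=1 AASsBB=2 AASsBb=4 AASsbb=2 AAssBB=1 AAssBb=2 AAssbb=1 AaSSBB=2 AaSSBb=4 AaSSbb=2 AaSsBB=4 AaSsBb=8 AaSsbb=4 AassBB=2 AassBb=4 Aassbb=2 aaSSBB=1 aaSSBb=2 aaSSbb=1 aaSsBB=2 aaSsBb=4 aaSsbb=2 aassBB=1 aassBb=2 aassbb=1
aa ss B_ hits 3/64; gcd=1; 3÷1/64÷1 = 3/64

P(aa ss B_) = 3/64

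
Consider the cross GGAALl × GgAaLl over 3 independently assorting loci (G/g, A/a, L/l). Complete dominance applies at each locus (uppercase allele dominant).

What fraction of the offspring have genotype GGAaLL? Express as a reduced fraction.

GGAALl gametes: GAL×4, GAl×4
GgAaLl gametes: GAL×1, GAl×1, GaL×1, Gal×1, gAL×1, gAl×1, gaL×1, gal×1
GGAALl×GgAaLl grid (8·8=64): GGAALL=4 GGAALl=8 GGAAll=4 GGAaLL=4 GGAaLl=8 GGAall=4 GgAALL=4 GgAALl=8 GgAAll=4 GgAaLL=4 GgAaLl=8 GgAall=4
GGAaLL hits 4/64; gcd=4; 4÷4/64÷4 = 1/16

P(GGAaLL) = 1/16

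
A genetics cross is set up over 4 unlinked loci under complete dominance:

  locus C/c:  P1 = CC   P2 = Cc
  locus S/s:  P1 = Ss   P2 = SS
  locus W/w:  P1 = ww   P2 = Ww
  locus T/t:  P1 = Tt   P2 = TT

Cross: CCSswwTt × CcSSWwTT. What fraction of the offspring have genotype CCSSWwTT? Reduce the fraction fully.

P(CCSSWwTT) = 1/16

CCSswwTt gametes: CSwT×4, CSwt×4, CswT×4, Cswt×4
CcSSWwTT gametes: CSWT×4, CSwT×4, cSWT×4, cSwT×4
CCSswwTt×CcSSWwTT grid (16·16=256): CCSSWwTT=16 CCSSWwTt=16 CCSSwwTT=16 CCSSwwTt=16 CCSsWwTT=16 CCSsWwTt=16 CCSswwTT=16 CCSswwTt=16 CcSSWwTT=16 CcSSWwTt=16 CcSSwwTT=16 CcSSwwTt=16 CcSsWwTT=16 CcSsWwTt=16 CcSswwTT=16 CcSswwTt=16
CCSSWwTT hits 16/256; gcd=16; 16÷16/256÷16 = 1/16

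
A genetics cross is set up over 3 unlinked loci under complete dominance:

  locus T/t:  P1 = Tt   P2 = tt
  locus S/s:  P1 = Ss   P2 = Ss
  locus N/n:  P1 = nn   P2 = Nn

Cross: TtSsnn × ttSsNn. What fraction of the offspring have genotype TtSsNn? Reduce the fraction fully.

TtSsnn gametes: TSn×2, Tsn×2, tSn×2, tsn×2
ttSsNn gametes: tSN×2, tSn×2, tsN×2, tsn×2
TtSsnn×ttSsNn grid (8·8=64): TtSSNn=4 TtSSnn=4 TtSsNn=8 TtSsnn=8 TtssNn=4 Ttssnn=4 ttSSNn=4 ttSSnn=4 ttSsNn=8 ttSsnn=8 ttssNn=4 ttssnn=4
TtSsNn hits 8/64; gcd=8; 8÷8/64÷8 = 1/8

P(TtSsNn) = 1/8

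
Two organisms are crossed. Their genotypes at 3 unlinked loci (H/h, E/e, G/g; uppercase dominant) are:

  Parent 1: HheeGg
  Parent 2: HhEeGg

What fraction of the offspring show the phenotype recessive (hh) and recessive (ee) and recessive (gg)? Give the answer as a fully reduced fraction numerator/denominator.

HheeGg gametes: HeG×2, Heg×2, heG×2, heg×2
HhEeGg gametes: HEG×1, HEg×1, HeG×1, Heg×1, hEG×1, hEg×1, heG×1, heg×1
HheeGg×HhEeGg grid (8·8=64): HHEeGG=2 HHEeGg=4 HHEegg=2 HHeeGG=2 HHeeGg=4 HHeegg=2 HhEeGG=4 HhEeGg=8 HhEegg=4 HheeGG=4 HheeGg=8 Hheegg=4 hhEeGG=2 hhEeGg=4 hhEegg=2 hheeGG=2 hheeGg=4 hheegg=2
hh ee gg hits 2/64; gcd=2; 2÷2/64÷2 = 1/32

P(hh ee gg) = 1/32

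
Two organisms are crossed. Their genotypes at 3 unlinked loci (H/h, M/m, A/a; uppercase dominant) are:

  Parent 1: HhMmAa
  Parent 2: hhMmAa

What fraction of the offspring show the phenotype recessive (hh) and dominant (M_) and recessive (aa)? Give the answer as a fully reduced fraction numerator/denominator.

P(hh M_ aa) = 3/32

HhMmAa gametes: HMA×1, HMa×1, HmA×1, Hma×1, hMA×1, hMa×1, hmA×1, hma×1
hhMmAa gametes: hMA×2, hMa×2, hmA×2, hma×2
HhMmAa×hhMmAa grid (8·8=64): HhMMAA=2 HhMMAa=4 HhMMaa=2 HhMmAA=4 HhMmAa=8 HhMmaa=4 HhmmAA=2 HhmmAa=4 Hhmmaa=2 hhMMAA=2 hhMMAa=4 hhMMaa=2 hhMmAA=4 hhMmAa=8 hhMmaa=4 hhmmAA=2 hhmmAa=4 hhmmaa=2
hh M_ aa hits 6/64; gcd=2; 6÷2/64÷2 = 3/32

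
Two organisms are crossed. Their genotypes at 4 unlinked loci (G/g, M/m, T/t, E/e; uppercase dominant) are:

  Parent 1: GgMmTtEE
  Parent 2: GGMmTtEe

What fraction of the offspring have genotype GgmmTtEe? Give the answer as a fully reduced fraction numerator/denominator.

P(GgmmTtEe) = 1/32

GgMmTtEE gametes: GMTE×2, GMtE×2, GmTE×2, GmtE×2, gMTE×2, gMtE×2, gmTE×2, gmtE×2
GGMmTtEe gametes: GMTE×2, GMTe×2, GMtE×2, GMte×2, GmTE×2, GmTe×2, GmtE×2, Gmte×2
GgMmTtEE×GGMmTtEe grid (16·16=256): GGMMTTEE=4 GGMMTTEe=4 GGMMTtEE=8 GGMMTtEe=8 GGMMttEE=4 GGMMttEe=4 GGMmTTEE=8 GGMmTTEe=8 GGMmTtEE=16 GGMmTtEe=16 GGMmttEE=8 GGMmttEe=8 GGmmTTEE=4 GGmmTTEe=4 GGmmTtEE=8 GGmmTtEe=8 GGmmttEE=4 GGmmttEe=4 GgMMTTEE=4 GgMMTTEe=4 GgMMTtEE=8 GgMMTtEe=8 GgMMttEE=4 GgMMttEe=4 GgMmTTEE=8 GgMmTTEe=8 GgMmTtEE=16 GgMmTtEe=16 GgMmttEE=8 GgMmttEe=8 GgmmTTEE=4 GgmmTTEe=4 GgmmTtEE=8 GgmmTtEe=8 GgmmttEE=4 GgmmttEe=4
GgmmTtEe hits 8/256; gcd=8; 8÷8/256÷8 = 1/32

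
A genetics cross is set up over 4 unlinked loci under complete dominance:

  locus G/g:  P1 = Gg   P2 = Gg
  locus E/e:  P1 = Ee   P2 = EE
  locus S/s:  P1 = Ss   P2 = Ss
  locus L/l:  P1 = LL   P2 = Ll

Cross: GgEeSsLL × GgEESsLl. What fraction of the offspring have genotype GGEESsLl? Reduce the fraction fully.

P(GGEESsLl) = 1/32

GgEeSsLL gametes: GESL×2, GEsL×2, GeSL×2, GesL×2, gESL×2, gEsL×2, geSL×2, gesL×2
GgEESsLl gametes: GESL×2, GESl×2, GEsL×2, GEsl×2, gESL×2, gESl×2, gEsL×2, gEsl×2
GgEeSsLL×GgEESsLl grid (16·16=256): GGEESSLL=4 GGEESSLl=4 GGEESsLL=8 GGEESsLl=8 GGEEssLL=4 GGEEssLl=4 GGEeSSLL=4 GGEeSSLl=4 GGEeSsLL=8 GGEeSsLl=8 GGEessLL=4 GGEessLl=4 GgEESSLL=8 GgEESSLl=8 GgEESsLL=16 GgEESsLl=16 GgEEssLL=8 GgEEssLl=8 GgEeSSLL=8 GgEeSSLl=8 GgEeSsLL=16 GgEeSsLl=16 GgEessLL=8 GgEessLl=8 ggEESSLL=4 ggEESSLl=4 ggEESsLL=8 ggEESsLl=8 ggEEssLL=4 ggEEssLl=4 ggEeSSLL=4 ggEeSSLl=4 ggEeSsLL=8 ggEeSsLl=8 ggEessLL=4 ggEessLl=4
GGEESsLl hits 8/256; gcd=8; 8÷8/256÷8 = 1/32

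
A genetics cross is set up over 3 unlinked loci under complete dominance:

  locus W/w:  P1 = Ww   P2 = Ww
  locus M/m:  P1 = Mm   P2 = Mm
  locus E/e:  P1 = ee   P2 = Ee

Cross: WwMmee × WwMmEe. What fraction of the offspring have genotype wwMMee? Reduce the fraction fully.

P(wwMMee) = 1/32

WwMmee gametes: WMe×2, Wme×2, wMe×2, wme×2
WwMmEe gametes: WME×1, WMe×1, WmE×1, Wme×1, wME×1, wMe×1, wmE×1, wme×1
WwMmee×WwMmEe grid (8·8=64): WWMMEe=2 WWMMee=2 WWMmEe=4 WWMmee=4 WWmmEe=2 WWmmee=2 WwMMEe=4 WwMMee=4 WwMmEe=8 WwMmee=8 WwmmEe=4 Wwmmee=4 wwMMEe=2 wwMMee=2 wwMmEe=4 wwMmee=4 wwmmEe=2 wwmmee=2
wwMMee hits 2/64; gcd=2; 2÷2/64÷2 = 1/32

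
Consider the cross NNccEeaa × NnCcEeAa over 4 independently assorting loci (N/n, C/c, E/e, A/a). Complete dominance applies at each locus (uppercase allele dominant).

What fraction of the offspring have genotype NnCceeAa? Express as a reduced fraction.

NNccEeaa gametes: NcEa×8, Ncea×8
NnCcEeAa gametes: NCEA×1, NCEa×1, NCeA×1, NCea×1, NcEA×1, NcEa×1, NceA×1, Ncea×1, nCEA×1, nCEa×1, nCeA×1, nCea×1, ncEA×1, ncEa×1, nceA×1, ncea×1
NNccEeaa×NnCcEeAa grid (16·16=256): NNCcEEAa=8 NNCcEEaa=8 NNCcEeAa=16 NNCcEeaa=16 NNCceeAa=8 NNCceeaa=8 NNccEEAa=8 NNccEEaa=8 NNccEeAa=16 NNccEeaa=16 NNcceeAa=8 NNcceeaa=8 NnCcEEAa=8 NnCcEEaa=8 NnCcEeAa=16 NnCcEeaa=16 NnCceeAa=8 NnCceeaa=8 NnccEEAa=8 NnccEEaa=8 NnccEeAa=16 NnccEeaa=16 NncceeAa=8 Nncceeaa=8
NnCceeAa hits 8/256; gcd=8; 8÷8/256÷8 = 1/32

P(NnCceeAa) = 1/32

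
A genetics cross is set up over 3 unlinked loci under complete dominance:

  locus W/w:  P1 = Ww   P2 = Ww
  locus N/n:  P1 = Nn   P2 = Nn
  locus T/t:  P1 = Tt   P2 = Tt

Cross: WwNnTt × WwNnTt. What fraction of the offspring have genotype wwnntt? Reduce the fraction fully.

WwNnTt gametes: WNT×1, WNt×1, WnT×1, Wnt×1, wNT×1, wNt×1, wnT×1, wnt×1
WwNnTt gametes: WNT×1, WNt×1, WnT×1, Wnt×1, wNT×1, wNt×1, wnT×1, wnt×1
WwNnTt×WwNnTt grid (8·8=64): WWNNTT=1 WWNNTt=2 WWNNtt=1 WWNnTT=2 WWNnTt=4 WWNntt=2 WWnnTT=1 WWnnTt=2 WWnntt=1 WwNNTT=2 WwNNTt=4 WwNNtt=2 WwNnTT=4 WwNnTt=8 WwNntt=4 WwnnTT=2 WwnnTt=4 Wwnntt=2 wwNNTT=1 wwNNTt=2 wwNNtt=1 wwNnTT=2 wwNnTt=4 wwNntt=2 wwnnTT=1 wwnnTt=2 wwnntt=1
wwnntt hits 1/64; gcd=1; 1÷1/64÷1 = 1/64

P(wwnntt) = 1/64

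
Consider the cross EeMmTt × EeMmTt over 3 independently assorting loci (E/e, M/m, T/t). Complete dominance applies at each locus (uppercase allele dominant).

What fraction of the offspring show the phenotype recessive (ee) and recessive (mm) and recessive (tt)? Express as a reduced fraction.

EeMmTt gametes: EMT×1, EMt×1, EmT×1, Emt×1, eMT×1, eMt×1, emT×1, emt×1
EeMmTt gametes: EMT×1, EMt×1, EmT×1, Emt×1, eMT×1, eMt×1, emT×1, emt×1
EeMmTt×EeMmTt grid (8·8=64): EEMMTT=1 EEMMTt=2 EEMMtt=1 EEMmTT=2 EEMmTt=4 EEMmtt=2 EEmmTT=1 EEmmTt=2 EEmmtt=1 EeMMTT=2 EeMMTt=4 EeMMtt=2 EeMmTT=4 EeMmTt=8 EeMmtt=4 EemmTT=2 EemmTt=4 Eemmtt=2 eeMMTT=1 eeMMTt=2 eeMMtt=1 eeMmTT=2 eeMmTt=4 eeMmtt=2 eemmTT=1 eemmTt=2 eemmtt=1
ee mm tt hits 1/64; gcd=1; 1÷1/64÷1 = 1/64

P(ee mm tt) = 1/64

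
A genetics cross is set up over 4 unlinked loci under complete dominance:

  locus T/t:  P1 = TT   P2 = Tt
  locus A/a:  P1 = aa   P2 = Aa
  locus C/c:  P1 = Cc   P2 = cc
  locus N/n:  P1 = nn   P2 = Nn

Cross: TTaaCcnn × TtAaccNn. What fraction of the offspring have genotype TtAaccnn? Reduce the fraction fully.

P(TtAaccnn) = 1/16

TTaaCcnn gametes: TaCn×8, Tacn×8
TtAaccNn gametes: TAcN×2, TAcn×2, TacN×2, Tacn×2, tAcN×2, tAcn×2, tacN×2, tacn×2
TTaaCcnn×TtAaccNn grid (16·16=256): TTAaCcNn=16 TTAaCcnn=16 TTAaccNn=16 TTAaccnn=16 TTaaCcNn=16 TTaaCcnn=16 TTaaccNn=16 TTaaccnn=16 TtAaCcNn=16 TtAaCcnn=16 TtAaccNn=16 TtAaccnn=16 TtaaCcNn=16 TtaaCcnn=16 TtaaccNn=16 Ttaaccnn=16
TtAaccnn hits 16/256; gcd=16; 16÷16/256÷16 = 1/16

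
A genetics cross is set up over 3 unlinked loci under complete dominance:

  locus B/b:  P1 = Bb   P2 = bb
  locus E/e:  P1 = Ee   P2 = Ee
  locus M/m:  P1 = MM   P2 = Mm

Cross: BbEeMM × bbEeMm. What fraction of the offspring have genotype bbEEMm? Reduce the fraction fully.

BbEeMM gametes: BEM×2, BeM×2, bEM×2, beM×2
bbEeMm gametes: bEM×2, bEm×2, beM×2, bem×2
BbEeMM×bbEeMm grid (8·8=64): BbEEMM=4 BbEEMm=4 BbEeMM=8 BbEeMm=8 BbeeMM=4 BbeeMm=4 bbEEMM=4 bbEEMm=4 bbEeMM=8 bbEeMm=8 bbeeMM=4 bbeeMm=4
bbEEMm hits 4/64; gcd=4; 4÷4/64÷4 = 1/16

P(bbEEMm) = 1/16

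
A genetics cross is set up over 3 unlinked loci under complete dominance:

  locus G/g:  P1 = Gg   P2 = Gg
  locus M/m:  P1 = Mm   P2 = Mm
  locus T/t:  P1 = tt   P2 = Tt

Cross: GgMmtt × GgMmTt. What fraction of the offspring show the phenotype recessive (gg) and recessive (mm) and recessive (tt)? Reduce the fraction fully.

P(gg mm tt) = 1/32

GgMmtt gametes: GMt×2, Gmt×2, gMt×2, gmt×2
GgMmTt gametes: GMT×1, GMt×1, GmT×1, Gmt×1, gMT×1, gMt×1, gmT×1, gmt×1
GgMmtt×GgMmTt grid (8·8=64): GGMMTt=2 GGMMtt=2 GGMmTt=4 GGMmtt=4 GGmmTt=2 GGmmtt=2 GgMMTt=4 GgMMtt=4 GgMmTt=8 GgMmtt=8 GgmmTt=4 Ggmmtt=4 ggMMTt=2 ggMMtt=2 ggMmTt=4 ggMmtt=4 ggmmTt=2 ggmmtt=2
gg mm tt hits 2/64; gcd=2; 2÷2/64÷2 = 1/32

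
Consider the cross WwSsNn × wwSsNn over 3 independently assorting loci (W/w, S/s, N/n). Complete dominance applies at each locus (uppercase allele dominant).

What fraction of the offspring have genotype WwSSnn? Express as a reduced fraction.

WwSsNn gametes: WSN×1, WSn×1, WsN×1, Wsn×1, wSN×1, wSn×1, wsN×1, wsn×1
wwSsNn gametes: wSN×2, wSn×2, wsN×2, wsn×2
WwSsNn×wwSsNn grid (8·8=64): WwSSNN=2 WwSSNn=4 WwSSnn=2 WwSsNN=4 WwSsNn=8 WwSsnn=4 WwssNN=2 WwssNn=4 Wwssnn=2 wwSSNN=2 wwSSNn=4 wwSSnn=2 wwSsNN=4 wwSsNn=8 wwSsnn=4 wwssNN=2 wwssNn=4 wwssnn=2
WwSSnn hits 2/64; gcd=2; 2÷2/64÷2 = 1/32

P(WwSSnn) = 1/32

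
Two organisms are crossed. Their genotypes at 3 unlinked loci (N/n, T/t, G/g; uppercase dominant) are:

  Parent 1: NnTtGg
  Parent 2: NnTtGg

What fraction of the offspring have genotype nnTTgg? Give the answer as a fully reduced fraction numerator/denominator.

NnTtGg gametes: NTG×1, NTg×1, NtG×1, Ntg×1, nTG×1, nTg×1, ntG×1, ntg×1
NnTtGg gametes: NTG×1, NTg×1, NtG×1, Ntg×1, nTG×1, nTg×1, ntG×1, ntg×1
NnTtGg×NnTtGg grid (8·8=64): NNTTGG=1 NNTTGg=2 NNTTgg=1 NNTtGG=2 NNTtGg=4 NNTtgg=2 NNttGG=1 NNttGg=2 NNttgg=1 NnTTGG=2 NnTTGg=4 NnTTgg=2 NnTtGG=4 NnTtGg=8 NnTtgg=4 NnttGG=2 NnttGg=4 Nnttgg=2 nnTTGG=1 nnTTGg=2 nnTTgg=1 nnTtGG=2 nnTtGg=4 nnTtgg=2 nnttGG=1 nnttGg=2 nnttgg=1
nnTTgg hits 1/64; gcd=1; 1÷1/64÷1 = 1/64

P(nnTTgg) = 1/64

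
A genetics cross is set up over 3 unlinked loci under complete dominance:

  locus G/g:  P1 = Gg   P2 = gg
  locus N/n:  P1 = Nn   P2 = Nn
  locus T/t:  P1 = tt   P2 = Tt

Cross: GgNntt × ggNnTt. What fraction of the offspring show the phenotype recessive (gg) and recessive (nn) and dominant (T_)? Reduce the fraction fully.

GgNntt gametes: GNt×2, Gnt×2, gNt×2, gnt×2
ggNnTt gametes: gNT×2, gNt×2, gnT×2, gnt×2
GgNntt×ggNnTt grid (8·8=64): GgNNTt=4 GgNNtt=4 GgNnTt=8 GgNntt=8 GgnnTt=4 Ggnntt=4 ggNNTt=4 ggNNtt=4 ggNnTt=8 ggNntt=8 ggnnTt=4 ggnntt=4
gg nn T_ hits 4/64; gcd=4; 4÷4/64÷4 = 1/16

P(gg nn T_) = 1/16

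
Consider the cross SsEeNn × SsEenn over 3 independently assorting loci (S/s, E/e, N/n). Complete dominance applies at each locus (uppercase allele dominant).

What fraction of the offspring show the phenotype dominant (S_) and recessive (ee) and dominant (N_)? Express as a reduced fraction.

SsEeNn gametes: SEN×1, SEn×1, SeN×1, Sen×1, sEN×1, sEn×1, seN×1, sen×1
SsEenn gametes: SEn×2, Sen×2, sEn×2, sen×2
SsEeNn×SsEenn grid (8·8=64): SSEENn=2 SSEEnn=2 SSEeNn=4 SSEenn=4 SSeeNn=2 SSeenn=2 SsEENn=4 SsEEnn=4 SsEeNn=8 SsEenn=8 SseeNn=4 Sseenn=4 ssEENn=2 ssEEnn=2 ssEeNn=4 ssEenn=4 sseeNn=2 sseenn=2
S_ ee N_ hits 6/64; gcd=2; 6÷2/64÷2 = 3/32

P(S_ ee N_) = 3/32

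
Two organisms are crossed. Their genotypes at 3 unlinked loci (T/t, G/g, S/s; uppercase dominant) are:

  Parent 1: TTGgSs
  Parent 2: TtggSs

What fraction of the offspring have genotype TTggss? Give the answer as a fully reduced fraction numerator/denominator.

P(TTggss) = 1/16

TTGgSs gametes: TGS×2, TGs×2, TgS×2, Tgs×2
TtggSs gametes: TgS×2, Tgs×2, tgS×2, tgs×2
TTGgSs×TtggSs grid (8·8=64): TTGgSS=4 TTGgSs=8 TTGgss=4 TTggSS=4 TTggSs=8 TTggss=4 TtGgSS=4 TtGgSs=8 TtGgss=4 TtggSS=4 TtggSs=8 Ttggss=4
TTggss hits 4/64; gcd=4; 4÷4/64÷4 = 1/16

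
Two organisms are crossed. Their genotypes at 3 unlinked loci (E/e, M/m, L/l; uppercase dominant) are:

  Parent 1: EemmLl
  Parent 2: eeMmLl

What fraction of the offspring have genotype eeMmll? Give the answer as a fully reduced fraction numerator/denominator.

EemmLl gametes: EmL×2, Eml×2, emL×2, eml×2
eeMmLl gametes: eML×2, eMl×2, emL×2, eml×2
EemmLl×eeMmLl grid (8·8=64): EeMmLL=4 EeMmLl=8 EeMmll=4 EemmLL=4 EemmLl=8 Eemmll=4 eeMmLL=4 eeMmLl=8 eeMmll=4 eemmLL=4 eemmLl=8 eemmll=4
eeMmll hits 4/64; gcd=4; 4÷4/64÷4 = 1/16

P(eeMmll) = 1/16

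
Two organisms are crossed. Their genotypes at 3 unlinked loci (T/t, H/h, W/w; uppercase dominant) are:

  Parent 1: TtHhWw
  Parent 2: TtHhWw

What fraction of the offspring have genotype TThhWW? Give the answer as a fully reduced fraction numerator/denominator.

P(TThhWW) = 1/64

TtHhWw gametes: THW×1, THw×1, ThW×1, Thw×1, tHW×1, tHw×1, thW×1, thw×1
TtHhWw gametes: THW×1, THw×1, ThW×1, Thw×1, tHW×1, tHw×1, thW×1, thw×1
TtHhWw×TtHhWw grid (8·8=64): TTHHWW=1 TTHHWw=2 TTHHww=1 TTHhWW=2 TTHhWw=4 TTHhww=2 TThhWW=1 TThhWw=2 TThhww=1 TtHHWW=2 TtHHWw=4 TtHHww=2 TtHhWW=4 TtHhWw=8 TtHhww=4 TthhWW=2 TthhWw=4 Tthhww=2 ttHHWW=1 ttHHWw=2 ttHHww=1 ttHhWW=2 ttHhWw=4 ttHhww=2 tthhWW=1 tthhWw=2 tthhww=1
TThhWW hits 1/64; gcd=1; 1÷1/64÷1 = 1/64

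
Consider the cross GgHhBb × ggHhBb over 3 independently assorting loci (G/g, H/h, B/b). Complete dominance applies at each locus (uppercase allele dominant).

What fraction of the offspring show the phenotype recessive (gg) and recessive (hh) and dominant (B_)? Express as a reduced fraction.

P(gg hh B_) = 3/32

GgHhBb gametes: GHB×1, GHb×1, GhB×1, Ghb×1, gHB×1, gHb×1, ghB×1, ghb×1
ggHhBb gametes: gHB×2, gHb×2, ghB×2, ghb×2
GgHhBb×ggHhBb grid (8·8=64): GgHHBB=2 GgHHBb=4 GgHHbb=2 GgHhBB=4 GgHhBb=8 GgHhbb=4 GghhBB=2 GghhBb=4 Gghhbb=2 ggHHBB=2 ggHHBb=4 ggHHbb=2 ggHhBB=4 ggHhBb=8 ggHhbb=4 gghhBB=2 gghhBb=4 gghhbb=2
gg hh B_ hits 6/64; gcd=2; 6÷2/64÷2 = 3/32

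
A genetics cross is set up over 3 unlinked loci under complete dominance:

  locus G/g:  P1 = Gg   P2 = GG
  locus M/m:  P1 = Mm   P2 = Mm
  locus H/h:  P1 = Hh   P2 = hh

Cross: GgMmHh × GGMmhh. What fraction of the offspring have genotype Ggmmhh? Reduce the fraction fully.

P(Ggmmhh) = 1/16

GgMmHh gametes: GMH×1, GMh×1, GmH×1, Gmh×1, gMH×1, gMh×1, gmH×1, gmh×1
GGMmhh gametes: GMh×4, Gmh×4
GgMmHh×GGMmhh grid (8·8=64): GGMMHh=4 GGMMhh=4 GGMmHh=8 GGMmhh=8 GGmmHh=4 GGmmhh=4 GgMMHh=4 GgMMhh=4 GgMmHh=8 GgMmhh=8 GgmmHh=4 Ggmmhh=4
Ggmmhh hits 4/64; gcd=4; 4÷4/64÷4 = 1/16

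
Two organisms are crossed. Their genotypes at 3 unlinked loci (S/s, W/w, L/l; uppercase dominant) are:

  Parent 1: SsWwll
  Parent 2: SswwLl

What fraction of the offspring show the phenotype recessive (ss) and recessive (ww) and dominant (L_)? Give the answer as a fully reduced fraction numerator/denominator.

P(ss ww L_) = 1/16

SsWwll gametes: SWl×2, Swl×2, sWl×2, swl×2
SswwLl gametes: SwL×2, Swl×2, swL×2, swl×2
SsWwll×SswwLl grid (8·8=64): SSWwLl=4 SSWwll=4 SSwwLl=4 SSwwll=4 SsWwLl=8 SsWwll=8 SswwLl=8 Sswwll=8 ssWwLl=4 ssWwll=4 sswwLl=4 sswwll=4
ss ww L_ hits 4/64; gcd=4; 4÷4/64÷4 = 1/16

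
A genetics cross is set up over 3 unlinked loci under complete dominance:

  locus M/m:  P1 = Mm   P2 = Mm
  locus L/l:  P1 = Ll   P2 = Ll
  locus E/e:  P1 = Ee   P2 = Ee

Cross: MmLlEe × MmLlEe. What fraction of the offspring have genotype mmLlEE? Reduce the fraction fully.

MmLlEe gametes: MLE×1, MLe×1, MlE×1, Mle×1, mLE×1, mLe×1, mlE×1, mle×1
MmLlEe gametes: MLE×1, MLe×1, MlE×1, Mle×1, mLE×1, mLe×1, mlE×1, mle×1
MmLlEe×MmLlEe grid (8·8=64): MMLLEE=1 MMLLEe=2 MMLLee=1 MMLlEE=2 MMLlEe=4 MMLlee=2 MMllEE=1 MMllEe=2 MMllee=1 MmLLEE=2 MmLLEe=4 MmLLee=2 MmLlEE=4 MmLlEe=8 MmLlee=4 MmllEE=2 MmllEe=4 Mmllee=2 mmLLEE=1 mmLLEe=2 mmLLee=1 mmLlEE=2 mmLlEe=4 mmLlee=2 mmllEE=1 mmllEe=2 mmllee=1
mmLlEE hits 2/64; gcd=2; 2÷2/64÷2 = 1/32

P(mmLlEE) = 1/32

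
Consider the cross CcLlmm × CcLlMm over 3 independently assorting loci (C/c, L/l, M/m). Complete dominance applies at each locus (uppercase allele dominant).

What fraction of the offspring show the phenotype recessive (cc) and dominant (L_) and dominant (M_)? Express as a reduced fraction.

P(cc L_ M_) = 3/32

CcLlmm gametes: CLm×2, Clm×2, cLm×2, clm×2
CcLlMm gametes: CLM×1, CLm×1, ClM×1, Clm×1, cLM×1, cLm×1, clM×1, clm×1
CcLlmm×CcLlMm grid (8·8=64): CCLLMm=2 CCLLmm=2 CCLlMm=4 CCLlmm=4 CCllMm=2 CCllmm=2 CcLLMm=4 CcLLmm=4 CcLlMm=8 CcLlmm=8 CcllMm=4 Ccllmm=4 ccLLMm=2 ccLLmm=2 ccLlMm=4 ccLlmm=4 ccllMm=2 ccllmm=2
cc L_ M_ hits 6/64; gcd=2; 6÷2/64÷2 = 3/32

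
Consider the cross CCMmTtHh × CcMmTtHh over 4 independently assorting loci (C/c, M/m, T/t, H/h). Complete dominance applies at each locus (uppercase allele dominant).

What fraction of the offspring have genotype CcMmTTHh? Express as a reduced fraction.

CCMmTtHh gametes: CMTH×2, CMTh×2, CMtH×2, CMth×2, CmTH×2, CmTh×2, CmtH×2, Cmth×2
CcMmTtHh gametes: CMTH×1, CMTh×1, CMtH×1, CMth×1, CmTH×1, CmTh×1, CmtH×1, Cmth×1, cMTH×1, cMTh×1, cMtH×1, cMth×1, cmTH×1, cmTh×1, cmtH×1, cmth×1
CCMmTtHh×CcMmTtHh grid (16·16=256): CCMMTTHH=2 CCMMTTHh=4 CCMMTThh=2 CCMMTtHH=4 CCMMTtHh=8 CCMMTthh=4 CCMMttHH=2 CCMMttHh=4 CCMMtthh=2 CCMmTTHH=4 CCMmTTHh=8 CCMmTThh=4 CCMmTtHH=8 CCMmTtHh=16 CCMmTthh=8 CCMmttHH=4 CCMmttHh=8 CCMmtthh=4 CCmmTTHH=2 CCmmTTHh=4 CCmmTThh=2 CCmmTtHH=4 CCmmTtHh=8 CCmmTthh=4 CCmmttHH=2 CCmmttHh=4 CCmmtthh=2 CcMMTTHH=2 CcMMTTHh=4 CcMMTThh=2 CcMMTtHH=4 CcMMTtHh=8 CcMMTthh=4 CcMMttHH=2 CcMMttHh=4 CcMMtthh=2 CcMmTTHH=4 CcMmTTHh=8 CcMmTThh=4 CcMmTtHH=8 CcMmTtHh=16 CcMmTthh=8 CcMmttHH=4 CcMmttHh=8 CcMmtthh=4 CcmmTTHH=2 CcmmTTHh=4 CcmmTThh=2 CcmmTtHH=4 CcmmTtHh=8 CcmmTthh=4 CcmmttHH=2 CcmmttHh=4 Ccmmtthh=2
CcMmTTHh hits 8/256; gcd=8; 8÷8/256÷8 = 1/32

P(CcMmTTHh) = 1/32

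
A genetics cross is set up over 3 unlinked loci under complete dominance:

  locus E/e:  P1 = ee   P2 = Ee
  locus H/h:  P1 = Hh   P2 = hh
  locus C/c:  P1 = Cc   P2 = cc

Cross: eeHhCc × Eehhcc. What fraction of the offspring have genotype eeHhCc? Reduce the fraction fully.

eeHhCc gametes: eHC×2, eHc×2, ehC×2, ehc×2
Eehhcc gametes: Ehc×4, ehc×4
eeHhCc×Eehhcc grid (8·8=64): EeHhCc=8 EeHhcc=8 EehhCc=8 Eehhcc=8 eeHhCc=8 eeHhcc=8 eehhCc=8 eehhcc=8
eeHhCc hits 8/64; gcd=8; 8÷8/64÷8 = 1/8

P(eeHhCc) = 1/8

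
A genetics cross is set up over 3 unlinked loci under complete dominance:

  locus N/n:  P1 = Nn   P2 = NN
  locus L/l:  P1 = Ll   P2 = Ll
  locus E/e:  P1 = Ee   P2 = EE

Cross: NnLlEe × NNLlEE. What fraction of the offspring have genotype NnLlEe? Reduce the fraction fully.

P(NnLlEe) = 1/8

NnLlEe gametes: NLE×1, NLe×1, NlE×1, Nle×1, nLE×1, nLe×1, nlE×1, nle×1
NNLlEE gametes: NLE×4, NlE×4
NnLlEe×NNLlEE grid (8·8=64): NNLLEE=4 NNLLEe=4 NNLlEE=8 NNLlEe=8 NNllEE=4 NNllEe=4 NnLLEE=4 NnLLEe=4 NnLlEE=8 NnLlEe=8 NnllEE=4 NnllEe=4
NnLlEe hits 8/64; gcd=8; 8÷8/64÷8 = 1/8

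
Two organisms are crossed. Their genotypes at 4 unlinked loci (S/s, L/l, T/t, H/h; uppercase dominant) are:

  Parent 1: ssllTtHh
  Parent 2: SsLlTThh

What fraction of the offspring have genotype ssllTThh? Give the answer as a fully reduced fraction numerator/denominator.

ssllTtHh gametes: slTH×4, slTh×4, sltH×4, slth×4
SsLlTThh gametes: SLTh×4, SlTh×4, sLTh×4, slTh×4
ssllTtHh×SsLlTThh grid (16·16=256): SsLlTTHh=16 SsLlTThh=16 SsLlTtHh=16 SsLlTthh=16 SsllTTHh=16 SsllTThh=16 SsllTtHh=16 SsllTthh=16 ssLlTTHh=16 ssLlTThh=16 ssLlTtHh=16 ssLlTthh=16 ssllTTHh=16 ssllTThh=16 ssllTtHh=16 ssllTthh=16
ssllTThh hits 16/256; gcd=16; 16÷16/256÷16 = 1/16

P(ssllTThh) = 1/16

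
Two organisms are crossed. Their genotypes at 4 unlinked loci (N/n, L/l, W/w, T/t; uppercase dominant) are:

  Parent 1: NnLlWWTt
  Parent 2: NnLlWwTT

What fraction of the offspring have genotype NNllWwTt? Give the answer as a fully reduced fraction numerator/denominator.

P(NNllWwTt) = 1/64

NnLlWWTt gametes: NLWT×2, NLWt×2, NlWT×2, NlWt×2, nLWT×2, nLWt×2, nlWT×2, nlWt×2
NnLlWwTT gametes: NLWT×2, NLwT×2, NlWT×2, NlwT×2, nLWT×2, nLwT×2, nlWT×2, nlwT×2
NnLlWWTt×NnLlWwTT grid (16·16=256): NNLLWWTT=4 NNLLWWTt=4 NNLLWwTT=4 NNLLWwTt=4 NNLlWWTT=8 NNLlWWTt=8 NNLlWwTT=8 NNLlWwTt=8 NNllWWTT=4 NNllWWTt=4 NNllWwTT=4 NNllWwTt=4 NnLLWWTT=8 NnLLWWTt=8 NnLLWwTT=8 NnLLWwTt=8 NnLlWWTT=16 NnLlWWTt=16 NnLlWwTT=16 NnLlWwTt=16 NnllWWTT=8 NnllWWTt=8 NnllWwTT=8 NnllWwTt=8 nnLLWWTT=4 nnLLWWTt=4 nnLLWwTT=4 nnLLWwTt=4 nnLlWWTT=8 nnLlWWTt=8 nnLlWwTT=8 nnLlWwTt=8 nnllWWTT=4 nnllWWTt=4 nnllWwTT=4 nnllWwTt=4
NNllWwTt hits 4/256; gcd=4; 4÷4/256÷4 = 1/64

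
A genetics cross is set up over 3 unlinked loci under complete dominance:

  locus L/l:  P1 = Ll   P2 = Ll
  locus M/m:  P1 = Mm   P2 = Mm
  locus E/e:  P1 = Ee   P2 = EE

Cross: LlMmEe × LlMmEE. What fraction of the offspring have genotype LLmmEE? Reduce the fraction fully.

P(LLmmEE) = 1/32

LlMmEe gametes: LME×1, LMe×1, LmE×1, Lme×1, lME×1, lMe×1, lmE×1, lme×1
LlMmEE gametes: LME×2, LmE×2, lME×2, lmE×2
LlMmEe×LlMmEE grid (8·8=64): LLMMEE=2 LLMMEe=2 LLMmEE=4 LLMmEe=4 LLmmEE=2 LLmmEe=2 LlMMEE=4 LlMMEe=4 LlMmEE=8 LlMmEe=8 LlmmEE=4 LlmmEe=4 llMMEE=2 llMMEe=2 llMmEE=4 llMmEe=4 llmmEE=2 llmmEe=2
LLmmEE hits 2/64; gcd=2; 2÷2/64÷2 = 1/32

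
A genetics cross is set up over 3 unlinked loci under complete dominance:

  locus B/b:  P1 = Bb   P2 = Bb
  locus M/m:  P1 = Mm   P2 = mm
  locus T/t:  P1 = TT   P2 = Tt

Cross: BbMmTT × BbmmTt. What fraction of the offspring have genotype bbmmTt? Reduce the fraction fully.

BbMmTT gametes: BMT×2, BmT×2, bMT×2, bmT×2
BbmmTt gametes: BmT×2, Bmt×2, bmT×2, bmt×2
BbMmTT×BbmmTt grid (8·8=64): BBMmTT=4 BBMmTt=4 BBmmTT=4 BBmmTt=4 BbMmTT=8 BbMmTt=8 BbmmTT=8 BbmmTt=8 bbMmTT=4 bbMmTt=4 bbmmTT=4 bbmmTt=4
bbmmTt hits 4/64; gcd=4; 4÷4/64÷4 = 1/16

P(bbmmTt) = 1/16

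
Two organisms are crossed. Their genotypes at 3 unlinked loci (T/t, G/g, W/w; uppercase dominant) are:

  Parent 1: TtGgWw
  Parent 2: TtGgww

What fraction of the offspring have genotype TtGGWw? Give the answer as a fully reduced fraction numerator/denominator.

P(TtGGWw) = 1/16

TtGgWw gametes: TGW×1, TGw×1, TgW×1, Tgw×1, tGW×1, tGw×1, tgW×1, tgw×1
TtGgww gametes: TGw×2, Tgw×2, tGw×2, tgw×2
TtGgWw×TtGgww grid (8·8=64): TTGGWw=2 TTGGww=2 TTGgWw=4 TTGgww=4 TTggWw=2 TTggww=2 TtGGWw=4 TtGGww=4 TtGgWw=8 TtGgww=8 TtggWw=4 Ttggww=4 ttGGWw=2 ttGGww=2 ttGgWw=4 ttGgww=4 ttggWw=2 ttggww=2
TtGGWw hits 4/64; gcd=4; 4÷4/64÷4 = 1/16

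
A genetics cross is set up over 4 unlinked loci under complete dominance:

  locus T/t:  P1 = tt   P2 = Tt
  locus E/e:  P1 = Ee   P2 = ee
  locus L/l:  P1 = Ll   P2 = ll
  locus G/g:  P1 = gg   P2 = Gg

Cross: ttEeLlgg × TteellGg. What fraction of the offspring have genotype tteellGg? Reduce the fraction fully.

P(tteellGg) = 1/16

ttEeLlgg gametes: tELg×4, tElg×4, teLg×4, telg×4
TteellGg gametes: TelG×4, Telg×4, telG×4, telg×4
ttEeLlgg×TteellGg grid (16·16=256): TtEeLlGg=16 TtEeLlgg=16 TtEellGg=16 TtEellgg=16 TteeLlGg=16 TteeLlgg=16 TteellGg=16 Tteellgg=16 ttEeLlGg=16 ttEeLlgg=16 ttEellGg=16 ttEellgg=16 tteeLlGg=16 tteeLlgg=16 tteellGg=16 tteellgg=16
tteellGg hits 16/256; gcd=16; 16÷16/256÷16 = 1/16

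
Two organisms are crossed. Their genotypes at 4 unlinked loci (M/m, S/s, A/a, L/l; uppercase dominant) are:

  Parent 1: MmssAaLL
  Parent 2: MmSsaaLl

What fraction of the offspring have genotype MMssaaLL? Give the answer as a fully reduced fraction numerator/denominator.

P(MMssaaLL) = 1/32

MmssAaLL gametes: MsAL×4, MsaL×4, msAL×4, msaL×4
MmSsaaLl gametes: MSaL×2, MSal×2, MsaL×2, Msal×2, mSaL×2, mSal×2, msaL×2, msal×2
MmssAaLL×MmSsaaLl grid (16·16=256): MMSsAaLL=8 MMSsAaLl=8 MMSsaaLL=8 MMSsaaLl=8 MMssAaLL=8 MMssAaLl=8 MMssaaLL=8 MMssaaLl=8 MmSsAaLL=16 MmSsAaLl=16 MmSsaaLL=16 MmSsaaLl=16 MmssAaLL=16 MmssAaLl=16 MmssaaLL=16 MmssaaLl=16 mmSsAaLL=8 mmSsAaLl=8 mmSsaaLL=8 mmSsaaLl=8 mmssAaLL=8 mmssAaLl=8 mmssaaLL=8 mmssaaLl=8
MMssaaLL hits 8/256; gcd=8; 8÷8/256÷8 = 1/32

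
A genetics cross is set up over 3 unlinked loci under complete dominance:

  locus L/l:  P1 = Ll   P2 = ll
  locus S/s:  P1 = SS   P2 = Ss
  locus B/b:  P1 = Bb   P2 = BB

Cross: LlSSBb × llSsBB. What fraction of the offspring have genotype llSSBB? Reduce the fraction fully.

LlSSBb gametes: LSB×2, LSb×2, lSB×2, lSb×2
llSsBB gametes: lSB×4, lsB×4
LlSSBb×llSsBB grid (8·8=64): LlSSBB=8 LlSSBb=8 LlSsBB=8 LlSsBb=8 llSSBB=8 llSSBb=8 llSsBB=8 llSsBb=8
llSSBB hits 8/64; gcd=8; 8÷8/64÷8 = 1/8

P(llSSBB) = 1/8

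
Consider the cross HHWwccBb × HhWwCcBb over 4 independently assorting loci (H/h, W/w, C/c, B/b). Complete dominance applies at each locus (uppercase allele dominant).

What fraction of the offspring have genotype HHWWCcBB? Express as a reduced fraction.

P(HHWWCcBB) = 1/64

HHWwccBb gametes: HWcB×4, HWcb×4, HwcB×4, Hwcb×4
HhWwCcBb gametes: HWCB×1, HWCb×1, HWcB×1, HWcb×1, HwCB×1, HwCb×1, HwcB×1, Hwcb×1, hWCB×1, hWCb×1, hWcB×1, hWcb×1, hwCB×1, hwCb×1, hwcB×1, hwcb×1
HHWwccBb×HhWwCcBb grid (16·16=256): HHWWCcBB=4 HHWWCcBb=8 HHWWCcbb=4 HHWWccBB=4 HHWWccBb=8 HHWWccbb=4 HHWwCcBB=8 HHWwCcBb=16 HHWwCcbb=8 HHWwccBB=8 HHWwccBb=16 HHWwccbb=8 HHwwCcBB=4 HHwwCcBb=8 HHwwCcbb=4 HHwwccBB=4 HHwwccBb=8 HHwwccbb=4 HhWWCcBB=4 HhWWCcBb=8 HhWWCcbb=4 HhWWccBB=4 HhWWccBb=8 HhWWccbb=4 HhWwCcBB=8 HhWwCcBb=16 HhWwCcbb=8 HhWwccBB=8 HhWwccBb=16 HhWwccbb=8 HhwwCcBB=4 HhwwCcBb=8 HhwwCcbb=4 HhwwccBB=4 HhwwccBb=8 Hhwwccbb=4
HHWWCcBB hits 4/256; gcd=4; 4÷4/256÷4 = 1/64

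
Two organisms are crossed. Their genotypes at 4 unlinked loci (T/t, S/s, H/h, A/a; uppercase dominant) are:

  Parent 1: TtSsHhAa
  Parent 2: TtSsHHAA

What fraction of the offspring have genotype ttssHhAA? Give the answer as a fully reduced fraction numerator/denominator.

P(ttssHhAA) = 1/64

TtSsHhAa gametes: TSHA×1, TSHa×1, TShA×1, TSha×1, TsHA×1, TsHa×1, TshA×1, Tsha×1, tSHA×1, tSHa×1, tShA×1, tSha×1, tsHA×1, tsHa×1, tshA×1, tsha×1
TtSsHHAA gametes: TSHA×4, TsHA×4, tSHA×4, tsHA×4
TtSsHhAa×TtSsHHAA grid (16·16=256): TTSSHHAA=4 TTSSHHAa=4 TTSSHhAA=4 TTSSHhAa=4 TTSsHHAA=8 TTSsHHAa=8 TTSsHhAA=8 TTSsHhAa=8 TTssHHAA=4 TTssHHAa=4 TTssHhAA=4 TTssHhAa=4 TtSSHHAA=8 TtSSHHAa=8 TtSSHhAA=8 TtSSHhAa=8 TtSsHHAA=16 TtSsHHAa=16 TtSsHhAA=16 TtSsHhAa=16 TtssHHAA=8 TtssHHAa=8 TtssHhAA=8 TtssHhAa=8 ttSSHHAA=4 ttSSHHAa=4 ttSSHhAA=4 ttSSHhAa=4 ttSsHHAA=8 ttSsHHAa=8 ttSsHhAA=8 ttSsHhAa=8 ttssHHAA=4 ttssHHAa=4 ttssHhAA=4 ttssHhAa=4
ttssHhAA hits 4/256; gcd=4; 4÷4/256÷4 = 1/64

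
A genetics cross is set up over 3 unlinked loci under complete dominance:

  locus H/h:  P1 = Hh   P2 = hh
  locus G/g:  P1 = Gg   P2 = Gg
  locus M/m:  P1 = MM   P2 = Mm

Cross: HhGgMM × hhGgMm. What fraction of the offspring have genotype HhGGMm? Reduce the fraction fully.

HhGgMM gametes: HGM×2, HgM×2, hGM×2, hgM×2
hhGgMm gametes: hGM×2, hGm×2, hgM×2, hgm×2
HhGgMM×hhGgMm grid (8·8=64): HhGGMM=4 HhGGMm=4 HhGgMM=8 HhGgMm=8 HhggMM=4 HhggMm=4 hhGGMM=4 hhGGMm=4 hhGgMM=8 hhGgMm=8 hhggMM=4 hhggMm=4
HhGGMm hits 4/64; gcd=4; 4÷4/64÷4 = 1/16

P(HhGGMm) = 1/16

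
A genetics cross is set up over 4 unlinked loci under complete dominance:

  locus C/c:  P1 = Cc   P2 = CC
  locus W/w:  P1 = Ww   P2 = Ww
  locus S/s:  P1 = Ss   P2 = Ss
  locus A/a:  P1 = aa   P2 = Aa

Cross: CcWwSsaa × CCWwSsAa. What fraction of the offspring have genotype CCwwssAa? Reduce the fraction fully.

P(CCwwssAa) = 1/64

CcWwSsaa gametes: CWSa×2, CWsa×2, CwSa×2, Cwsa×2, cWSa×2, cWsa×2, cwSa×2, cwsa×2
CCWwSsAa gametes: CWSA×2, CWSa×2, CWsA×2, CWsa×2, CwSA×2, CwSa×2, CwsA×2, Cwsa×2
CcWwSsaa×CCWwSsAa grid (16·16=256): CCWWSSAa=4 CCWWSSaa=4 CCWWSsAa=8 CCWWSsaa=8 CCWWssAa=4 CCWWssaa=4 CCWwSSAa=8 CCWwSSaa=8 CCWwSsAa=16 CCWwSsaa=16 CCWwssAa=8 CCWwssaa=8 CCwwSSAa=4 CCwwSSaa=4 CCwwSsAa=8 CCwwSsaa=8 CCwwssAa=4 CCwwssaa=4 CcWWSSAa=4 CcWWSSaa=4 CcWWSsAa=8 CcWWSsaa=8 CcWWssAa=4 CcWWssaa=4 CcWwSSAa=8 CcWwSSaa=8 CcWwSsAa=16 CcWwSsaa=16 CcWwssAa=8 CcWwssaa=8 CcwwSSAa=4 CcwwSSaa=4 CcwwSsAa=8 CcwwSsaa=8 CcwwssAa=4 Ccwwssaa=4
CCwwssAa hits 4/256; gcd=4; 4÷4/256÷4 = 1/64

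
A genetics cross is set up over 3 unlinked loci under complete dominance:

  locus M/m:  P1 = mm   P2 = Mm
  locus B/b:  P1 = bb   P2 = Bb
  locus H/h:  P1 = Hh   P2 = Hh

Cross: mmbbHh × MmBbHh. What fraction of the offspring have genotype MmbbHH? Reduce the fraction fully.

P(MmbbHH) = 1/16

mmbbHh gametes: mbH×4, mbh×4
MmBbHh gametes: MBH×1, MBh×1, MbH×1, Mbh×1, mBH×1, mBh×1, mbH×1, mbh×1
mmbbHh×MmBbHh grid (8·8=64): MmBbHH=4 MmBbHh=8 MmBbhh=4 MmbbHH=4 MmbbHh=8 Mmbbhh=4 mmBbHH=4 mmBbHh=8 mmBbhh=4 mmbbHH=4 mmbbHh=8 mmbbhh=4
MmbbHH hits 4/64; gcd=4; 4÷4/64÷4 = 1/16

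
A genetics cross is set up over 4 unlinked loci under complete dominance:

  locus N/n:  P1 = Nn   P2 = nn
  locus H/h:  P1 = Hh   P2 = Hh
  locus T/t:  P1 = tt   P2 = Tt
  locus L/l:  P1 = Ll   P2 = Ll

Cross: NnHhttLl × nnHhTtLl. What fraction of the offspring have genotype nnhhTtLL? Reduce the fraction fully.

P(nnhhTtLL) = 1/64

NnHhttLl gametes: NHtL×2, NHtl×2, NhtL×2, Nhtl×2, nHtL×2, nHtl×2, nhtL×2, nhtl×2
nnHhTtLl gametes: nHTL×2, nHTl×2, nHtL×2, nHtl×2, nhTL×2, nhTl×2, nhtL×2, nhtl×2
NnHhttLl×nnHhTtLl grid (16·16=256): NnHHTtLL=4 NnHHTtLl=8 NnHHTtll=4 NnHHttLL=4 NnHHttLl=8 NnHHttll=4 NnHhTtLL=8 NnHhTtLl=16 NnHhTtll=8 NnHhttLL=8 NnHhttLl=16 NnHhttll=8 NnhhTtLL=4 NnhhTtLl=8 NnhhTtll=4 NnhhttLL=4 NnhhttLl=8 Nnhhttll=4 nnHHTtLL=4 nnHHTtLl=8 nnHHTtll=4 nnHHttLL=4 nnHHttLl=8 nnHHttll=4 nnHhTtLL=8 nnHhTtLl=16 nnHhTtll=8 nnHhttLL=8 nnHhttLl=16 nnHhttll=8 nnhhTtLL=4 nnhhTtLl=8 nnhhTtll=4 nnhhttLL=4 nnhhttLl=8 nnhhttll=4
nnhhTtLL hits 4/256; gcd=4; 4÷4/256÷4 = 1/64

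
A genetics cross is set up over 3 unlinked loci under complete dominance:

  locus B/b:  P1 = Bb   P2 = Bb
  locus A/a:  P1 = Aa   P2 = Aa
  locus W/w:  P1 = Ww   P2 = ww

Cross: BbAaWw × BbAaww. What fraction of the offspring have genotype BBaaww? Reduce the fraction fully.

P(BBaaww) = 1/32

BbAaWw gametes: BAW×1, BAw×1, BaW×1, Baw×1, bAW×1, bAw×1, baW×1, baw×1
BbAaww gametes: BAw×2, Baw×2, bAw×2, baw×2
BbAaWw×BbAaww grid (8·8=64): BBAAWw=2 BBAAww=2 BBAaWw=4 BBAaww=4 BBaaWw=2 BBaaww=2 BbAAWw=4 BbAAww=4 BbAaWw=8 BbAaww=8 BbaaWw=4 Bbaaww=4 bbAAWw=2 bbAAww=2 bbAaWw=4 bbAaww=4 bbaaWw=2 bbaaww=2
BBaaww hits 2/64; gcd=2; 2÷2/64÷2 = 1/32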